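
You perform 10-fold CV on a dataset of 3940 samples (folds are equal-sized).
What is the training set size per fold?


Each validation fold has 3940/10 = 394 samples. Training set = 3940 - 394 = 3546.

3546


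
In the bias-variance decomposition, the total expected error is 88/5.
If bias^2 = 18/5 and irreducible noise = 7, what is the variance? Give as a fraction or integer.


Total error = bias^2 + variance + irreducible noise. So variance = 88/5 - 18/5 - 7 = 7.

7


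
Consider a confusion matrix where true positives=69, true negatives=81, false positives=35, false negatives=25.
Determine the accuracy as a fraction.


Accuracy = (TP + TN) / (TP + TN + FP + FN) = (69 + 81) / 210 = 5/7.

5/7


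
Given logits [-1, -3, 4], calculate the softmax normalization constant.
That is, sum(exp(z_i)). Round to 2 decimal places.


Denom = e^-1=0.3679 + e^-3=0.0498 + e^4=54.5982. Sum = 55.0159, which rounds to 55.02.

55.02


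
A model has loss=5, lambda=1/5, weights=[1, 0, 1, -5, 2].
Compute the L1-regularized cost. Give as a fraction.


L1 norm = sum(|w|) = 9. J = 5 + 1/5 * 9 = 34/5.

34/5


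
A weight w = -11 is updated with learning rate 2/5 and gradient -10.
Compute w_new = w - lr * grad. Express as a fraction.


w_new = -11 - 2/5 * -10 = -11 - -4 = -7.

-7


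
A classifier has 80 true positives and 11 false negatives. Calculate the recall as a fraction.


Recall = TP / (TP + FN) = 80 / 91 = 80/91.

80/91


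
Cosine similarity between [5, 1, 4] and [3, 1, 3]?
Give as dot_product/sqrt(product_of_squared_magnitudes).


dot = 28. |a|^2 = 42, |b|^2 = 19. cos = 28/sqrt(798).

28/sqrt(798)


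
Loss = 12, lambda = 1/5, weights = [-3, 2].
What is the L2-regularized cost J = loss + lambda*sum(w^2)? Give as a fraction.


L2 sq norm = sum(w^2) = 13. J = 12 + 1/5 * 13 = 73/5.

73/5


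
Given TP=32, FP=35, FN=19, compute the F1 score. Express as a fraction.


Precision = 32/67 = 32/67. Recall = 32/51 = 32/51. F1 = 2*P*R/(P+R) = 32/59.

32/59


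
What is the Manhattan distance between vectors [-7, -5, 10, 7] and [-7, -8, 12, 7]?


d = sum of absolute differences: |-7--7|=0 + |-5--8|=3 + |10-12|=2 + |7-7|=0 = 5.

5


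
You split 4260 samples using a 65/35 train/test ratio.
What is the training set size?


Test set = 4260 * 35% = 1491. Training set = 4260 - 1491 = 2769.

2769


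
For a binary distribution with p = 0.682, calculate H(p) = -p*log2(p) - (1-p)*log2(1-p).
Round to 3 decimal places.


H = -0.682*log2(0.682) - 0.318*log2(0.318) = 0.902.

0.902


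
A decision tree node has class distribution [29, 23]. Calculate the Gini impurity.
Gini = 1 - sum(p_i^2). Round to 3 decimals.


Total = 52. Proportions: 29/52, 23/52. sum(p_i^2) = 0.5067. Gini = 1 - 0.5067 = 0.4933, which rounds to 0.493.

0.493


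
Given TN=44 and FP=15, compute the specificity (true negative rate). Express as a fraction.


Specificity = TN / (TN + FP) = 44 / 59 = 44/59.

44/59


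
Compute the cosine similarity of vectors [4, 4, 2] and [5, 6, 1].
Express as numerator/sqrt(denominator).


dot = 46. |a|^2 = 36, |b|^2 = 62. cos = 46/sqrt(2232).

46/sqrt(2232)


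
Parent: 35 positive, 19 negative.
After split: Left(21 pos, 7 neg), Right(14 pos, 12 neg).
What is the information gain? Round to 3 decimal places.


H(parent) = 0.9357. H(left) = 0.8113, H(right) = 0.9957. Weighted = (28/54)*0.8113 + (26/54)*0.9957 = 0.9001. IG = 0.9357 - 0.9001 = 0.0356, which rounds to 0.036.

0.036


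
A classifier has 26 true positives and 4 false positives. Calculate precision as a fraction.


Precision = TP / (TP + FP) = 26 / 30 = 13/15.

13/15


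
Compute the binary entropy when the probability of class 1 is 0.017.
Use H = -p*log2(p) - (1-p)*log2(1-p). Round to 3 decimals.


H = -0.017*log2(0.017) - 0.983*log2(0.983) = 0.124.

0.124


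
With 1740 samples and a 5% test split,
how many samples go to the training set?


Test set = 1740 * 5% = 87. Training set = 1740 - 87 = 1653.

1653


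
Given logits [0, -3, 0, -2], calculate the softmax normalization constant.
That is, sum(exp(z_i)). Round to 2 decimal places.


Denom = e^0=1.0000 + e^-3=0.0498 + e^0=1.0000 + e^-2=0.1353. Sum = 2.1851, which rounds to 2.19.

2.19


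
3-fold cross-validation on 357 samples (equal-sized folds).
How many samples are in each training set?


Each validation fold has 357/3 = 119 samples. Training set = 357 - 119 = 238.

238


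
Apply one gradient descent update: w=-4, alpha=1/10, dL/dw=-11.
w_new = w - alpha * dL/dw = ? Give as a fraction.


w_new = -4 - 1/10 * -11 = -4 - -11/10 = -29/10.

-29/10


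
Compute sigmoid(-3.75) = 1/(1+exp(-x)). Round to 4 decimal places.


sigma(-3.75) = 1/(1+e^(3.75)) = 1/(1+42.521082) = 1/43.521082 = 0.0230.

0.0230


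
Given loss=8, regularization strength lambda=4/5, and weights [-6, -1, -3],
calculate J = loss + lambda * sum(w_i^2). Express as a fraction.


L2 sq norm = sum(w^2) = 46. J = 8 + 4/5 * 46 = 224/5.

224/5


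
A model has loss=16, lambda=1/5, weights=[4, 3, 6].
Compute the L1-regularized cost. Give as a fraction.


L1 norm = sum(|w|) = 13. J = 16 + 1/5 * 13 = 93/5.

93/5


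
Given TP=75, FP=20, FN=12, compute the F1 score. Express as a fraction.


Precision = 75/95 = 15/19. Recall = 75/87 = 25/29. F1 = 2*P*R/(P+R) = 75/91.

75/91


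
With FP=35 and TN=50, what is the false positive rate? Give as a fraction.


FPR = FP / (FP + TN) = 35 / 85 = 7/17.

7/17


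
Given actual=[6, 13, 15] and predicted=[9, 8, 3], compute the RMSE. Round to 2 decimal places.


MSE = 59.3333. RMSE = sqrt(59.3333) = 7.70.

7.70


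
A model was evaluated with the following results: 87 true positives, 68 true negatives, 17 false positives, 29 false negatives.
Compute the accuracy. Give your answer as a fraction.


Accuracy = (TP + TN) / (TP + TN + FP + FN) = (87 + 68) / 201 = 155/201.

155/201


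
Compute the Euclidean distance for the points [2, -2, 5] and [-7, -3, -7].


d = sqrt(sum of squared differences). (2--7)^2=81, (-2--3)^2=1, (5--7)^2=144. Sum = 226.

sqrt(226)


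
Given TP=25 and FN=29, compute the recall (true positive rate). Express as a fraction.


Recall = TP / (TP + FN) = 25 / 54 = 25/54.

25/54


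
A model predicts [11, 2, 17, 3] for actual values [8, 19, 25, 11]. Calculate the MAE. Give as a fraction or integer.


MAE = (1/4) * (|8-11|=3 + |19-2|=17 + |25-17|=8 + |11-3|=8). Sum = 36. MAE = 9.

9


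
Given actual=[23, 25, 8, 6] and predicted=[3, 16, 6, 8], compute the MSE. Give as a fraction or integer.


MSE = (1/4) * ((23-3)^2=400 + (25-16)^2=81 + (8-6)^2=4 + (6-8)^2=4). Sum = 489. MSE = 489/4.

489/4


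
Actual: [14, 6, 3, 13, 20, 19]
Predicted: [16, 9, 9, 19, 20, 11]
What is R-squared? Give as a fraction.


Mean(y) = 25/2. SS_res = 149. SS_tot = 467/2. R^2 = 1 - 149/(467/2) = 169/467.

169/467


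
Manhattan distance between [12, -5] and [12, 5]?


d = sum of absolute differences: |12-12|=0 + |-5-5|=10 = 10.

10


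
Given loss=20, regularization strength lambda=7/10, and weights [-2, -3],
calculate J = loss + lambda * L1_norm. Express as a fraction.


L1 norm = sum(|w|) = 5. J = 20 + 7/10 * 5 = 47/2.

47/2


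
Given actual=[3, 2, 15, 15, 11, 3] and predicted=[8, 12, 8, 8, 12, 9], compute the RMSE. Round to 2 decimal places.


MSE = 43.3333. RMSE = sqrt(43.3333) = 6.58.

6.58


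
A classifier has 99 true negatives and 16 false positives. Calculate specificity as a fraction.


Specificity = TN / (TN + FP) = 99 / 115 = 99/115.

99/115


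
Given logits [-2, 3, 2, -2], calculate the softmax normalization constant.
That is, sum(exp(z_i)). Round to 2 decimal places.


Denom = e^-2=0.1353 + e^3=20.0855 + e^2=7.3891 + e^-2=0.1353. Sum = 27.7452, which rounds to 27.75.

27.75


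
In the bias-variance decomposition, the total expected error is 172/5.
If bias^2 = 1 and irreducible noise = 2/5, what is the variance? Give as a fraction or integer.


Total error = bias^2 + variance + irreducible noise. So variance = 172/5 - 1 - 2/5 = 33.

33


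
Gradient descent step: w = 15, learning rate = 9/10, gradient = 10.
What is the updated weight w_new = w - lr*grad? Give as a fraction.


w_new = 15 - 9/10 * 10 = 15 - 9 = 6.

6


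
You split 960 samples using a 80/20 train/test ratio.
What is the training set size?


Test set = 960 * 20% = 192. Training set = 960 - 192 = 768.

768


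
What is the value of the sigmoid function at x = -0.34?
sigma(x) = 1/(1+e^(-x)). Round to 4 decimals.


sigma(-0.34) = 1/(1+e^(0.34)) = 1/(1+1.404948) = 1/2.404948 = 0.4158.

0.4158


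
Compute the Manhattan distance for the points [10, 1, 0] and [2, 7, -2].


d = sum of absolute differences: |10-2|=8 + |1-7|=6 + |0--2|=2 = 16.

16


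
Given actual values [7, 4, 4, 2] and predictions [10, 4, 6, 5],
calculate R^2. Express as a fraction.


Mean(y) = 17/4. SS_res = 22. SS_tot = 51/4. R^2 = 1 - 22/(51/4) = -37/51.

-37/51


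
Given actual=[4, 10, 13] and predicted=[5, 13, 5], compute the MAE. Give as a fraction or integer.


MAE = (1/3) * (|4-5|=1 + |10-13|=3 + |13-5|=8). Sum = 12. MAE = 4.

4


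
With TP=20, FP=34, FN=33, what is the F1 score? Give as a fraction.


Precision = 20/54 = 10/27. Recall = 20/53 = 20/53. F1 = 2*P*R/(P+R) = 40/107.

40/107


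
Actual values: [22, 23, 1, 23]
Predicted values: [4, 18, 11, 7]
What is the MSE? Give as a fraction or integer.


MSE = (1/4) * ((22-4)^2=324 + (23-18)^2=25 + (1-11)^2=100 + (23-7)^2=256). Sum = 705. MSE = 705/4.

705/4


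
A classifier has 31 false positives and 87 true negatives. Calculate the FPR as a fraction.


FPR = FP / (FP + TN) = 31 / 118 = 31/118.

31/118


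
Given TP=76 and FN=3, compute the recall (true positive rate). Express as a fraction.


Recall = TP / (TP + FN) = 76 / 79 = 76/79.

76/79


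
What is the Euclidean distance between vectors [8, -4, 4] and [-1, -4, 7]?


d = sqrt(sum of squared differences). (8--1)^2=81, (-4--4)^2=0, (4-7)^2=9. Sum = 90.

sqrt(90)


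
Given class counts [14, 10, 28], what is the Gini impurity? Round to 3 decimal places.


Total = 52. Proportions: 14/52, 10/52, 28/52. sum(p_i^2) = 0.3994. Gini = 1 - 0.3994 = 0.6006, which rounds to 0.601.

0.601


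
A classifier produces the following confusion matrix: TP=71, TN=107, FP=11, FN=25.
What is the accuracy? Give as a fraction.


Accuracy = (TP + TN) / (TP + TN + FP + FN) = (71 + 107) / 214 = 89/107.

89/107


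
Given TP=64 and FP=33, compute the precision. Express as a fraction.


Precision = TP / (TP + FP) = 64 / 97 = 64/97.

64/97


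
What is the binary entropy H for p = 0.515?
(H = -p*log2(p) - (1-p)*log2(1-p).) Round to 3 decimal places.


H = -0.515*log2(0.515) - 0.485*log2(0.485) = 0.999.

0.999


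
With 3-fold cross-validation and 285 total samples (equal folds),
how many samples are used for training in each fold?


Each validation fold has 285/3 = 95 samples. Training set = 285 - 95 = 190.

190


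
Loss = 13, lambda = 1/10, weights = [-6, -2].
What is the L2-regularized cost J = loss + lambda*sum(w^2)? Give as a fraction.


L2 sq norm = sum(w^2) = 40. J = 13 + 1/10 * 40 = 17.

17


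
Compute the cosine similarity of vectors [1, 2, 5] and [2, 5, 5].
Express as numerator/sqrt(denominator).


dot = 37. |a|^2 = 30, |b|^2 = 54. cos = 37/sqrt(1620).

37/sqrt(1620)


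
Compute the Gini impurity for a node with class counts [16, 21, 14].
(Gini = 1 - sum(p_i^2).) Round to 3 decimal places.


Total = 51. Proportions: 16/51, 21/51, 14/51. sum(p_i^2) = 0.3433. Gini = 1 - 0.3433 = 0.6567, which rounds to 0.657.

0.657


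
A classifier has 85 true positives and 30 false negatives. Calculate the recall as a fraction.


Recall = TP / (TP + FN) = 85 / 115 = 17/23.

17/23


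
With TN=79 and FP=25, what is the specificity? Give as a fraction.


Specificity = TN / (TN + FP) = 79 / 104 = 79/104.

79/104


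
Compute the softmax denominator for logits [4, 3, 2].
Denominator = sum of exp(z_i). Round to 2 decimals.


Denom = e^4=54.5982 + e^3=20.0855 + e^2=7.3891. Sum = 82.0728, which rounds to 82.07.

82.07


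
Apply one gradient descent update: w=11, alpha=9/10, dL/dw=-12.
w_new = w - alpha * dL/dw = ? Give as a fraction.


w_new = 11 - 9/10 * -12 = 11 - -54/5 = 109/5.

109/5


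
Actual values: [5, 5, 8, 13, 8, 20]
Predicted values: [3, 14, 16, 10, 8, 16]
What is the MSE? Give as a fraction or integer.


MSE = (1/6) * ((5-3)^2=4 + (5-14)^2=81 + (8-16)^2=64 + (13-10)^2=9 + (8-8)^2=0 + (20-16)^2=16). Sum = 174. MSE = 29.

29


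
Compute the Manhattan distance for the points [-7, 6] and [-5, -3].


d = sum of absolute differences: |-7--5|=2 + |6--3|=9 = 11.

11


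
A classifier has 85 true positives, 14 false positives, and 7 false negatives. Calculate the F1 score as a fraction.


Precision = 85/99 = 85/99. Recall = 85/92 = 85/92. F1 = 2*P*R/(P+R) = 170/191.

170/191


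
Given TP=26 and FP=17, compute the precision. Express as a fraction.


Precision = TP / (TP + FP) = 26 / 43 = 26/43.

26/43


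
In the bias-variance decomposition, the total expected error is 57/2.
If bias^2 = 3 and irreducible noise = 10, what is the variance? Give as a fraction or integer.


Total error = bias^2 + variance + irreducible noise. So variance = 57/2 - 3 - 10 = 31/2.

31/2


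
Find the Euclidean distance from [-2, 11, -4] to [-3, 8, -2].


d = sqrt(sum of squared differences). (-2--3)^2=1, (11-8)^2=9, (-4--2)^2=4. Sum = 14.

sqrt(14)


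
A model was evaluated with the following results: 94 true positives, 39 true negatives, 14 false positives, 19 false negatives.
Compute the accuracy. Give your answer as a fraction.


Accuracy = (TP + TN) / (TP + TN + FP + FN) = (94 + 39) / 166 = 133/166.

133/166


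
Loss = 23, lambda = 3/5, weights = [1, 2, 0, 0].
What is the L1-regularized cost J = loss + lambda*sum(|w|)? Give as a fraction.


L1 norm = sum(|w|) = 3. J = 23 + 3/5 * 3 = 124/5.

124/5


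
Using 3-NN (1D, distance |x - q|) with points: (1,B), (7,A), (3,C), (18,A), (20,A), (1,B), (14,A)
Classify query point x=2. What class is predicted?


Distances: |1-2|=1, |7-2|=5, |3-2|=1, |18-2|=16, |20-2|=18, |1-2|=1, |14-2|=12. 3 nearest: (1,B), (1,B), (3,C). Counts: {'B': 2, 'C': 1}. Majority class: B.

B


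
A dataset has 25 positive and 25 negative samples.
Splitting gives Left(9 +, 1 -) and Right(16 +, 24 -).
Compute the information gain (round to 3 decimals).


H(parent) = 1.0000. H(left) = 0.4690, H(right) = 0.9710. Weighted = (10/50)*0.4690 + (40/50)*0.9710 = 0.8706. IG = 1.0000 - 0.8706 = 0.1294, which rounds to 0.129.

0.129


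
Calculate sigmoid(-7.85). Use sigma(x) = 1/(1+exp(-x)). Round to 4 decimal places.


sigma(-7.85) = 1/(1+e^(7.85)) = 1/(1+2565.734317) = 1/2566.734317 = 0.0004.

0.0004


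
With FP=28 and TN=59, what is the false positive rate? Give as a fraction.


FPR = FP / (FP + TN) = 28 / 87 = 28/87.

28/87


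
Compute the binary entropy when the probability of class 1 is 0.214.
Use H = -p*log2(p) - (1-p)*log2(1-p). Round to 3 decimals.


H = -0.214*log2(0.214) - 0.786*log2(0.786) = 0.749.

0.749


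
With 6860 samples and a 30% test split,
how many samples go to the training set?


Test set = 6860 * 30% = 2058. Training set = 6860 - 2058 = 4802.

4802


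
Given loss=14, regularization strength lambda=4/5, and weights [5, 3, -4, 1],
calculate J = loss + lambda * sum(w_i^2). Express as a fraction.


L2 sq norm = sum(w^2) = 51. J = 14 + 4/5 * 51 = 274/5.

274/5


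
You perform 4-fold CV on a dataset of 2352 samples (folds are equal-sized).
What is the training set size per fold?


Each validation fold has 2352/4 = 588 samples. Training set = 2352 - 588 = 1764.

1764


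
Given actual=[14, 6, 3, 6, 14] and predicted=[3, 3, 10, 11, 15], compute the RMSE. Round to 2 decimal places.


MSE = 41.0000. RMSE = sqrt(41.0000) = 6.40.

6.40


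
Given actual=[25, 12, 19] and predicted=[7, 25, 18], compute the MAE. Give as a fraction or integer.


MAE = (1/3) * (|25-7|=18 + |12-25|=13 + |19-18|=1). Sum = 32. MAE = 32/3.

32/3


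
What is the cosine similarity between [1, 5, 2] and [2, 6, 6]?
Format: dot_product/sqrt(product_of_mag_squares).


dot = 44. |a|^2 = 30, |b|^2 = 76. cos = 44/sqrt(2280).

44/sqrt(2280)


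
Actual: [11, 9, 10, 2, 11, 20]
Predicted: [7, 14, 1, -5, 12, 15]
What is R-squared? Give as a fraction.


Mean(y) = 21/2. SS_res = 197. SS_tot = 331/2. R^2 = 1 - 197/(331/2) = -63/331.

-63/331


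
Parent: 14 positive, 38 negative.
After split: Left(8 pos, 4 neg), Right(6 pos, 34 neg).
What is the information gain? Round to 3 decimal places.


H(parent) = 0.8404. H(left) = 0.9183, H(right) = 0.6098. Weighted = (12/52)*0.9183 + (40/52)*0.6098 = 0.6810. IG = 0.8404 - 0.6810 = 0.1594, which rounds to 0.159.

0.159


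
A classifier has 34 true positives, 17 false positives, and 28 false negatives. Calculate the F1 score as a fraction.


Precision = 34/51 = 2/3. Recall = 34/62 = 17/31. F1 = 2*P*R/(P+R) = 68/113.

68/113


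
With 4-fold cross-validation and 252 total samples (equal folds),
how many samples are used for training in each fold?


Each validation fold has 252/4 = 63 samples. Training set = 252 - 63 = 189.

189


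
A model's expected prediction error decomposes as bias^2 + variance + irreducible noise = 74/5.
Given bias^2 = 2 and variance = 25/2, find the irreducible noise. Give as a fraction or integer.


Total error = bias^2 + variance + irreducible noise. So irreducible noise = 74/5 - 2 - 25/2 = 3/10.

3/10


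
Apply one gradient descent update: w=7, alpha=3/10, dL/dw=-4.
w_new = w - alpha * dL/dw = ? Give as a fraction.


w_new = 7 - 3/10 * -4 = 7 - -6/5 = 41/5.

41/5


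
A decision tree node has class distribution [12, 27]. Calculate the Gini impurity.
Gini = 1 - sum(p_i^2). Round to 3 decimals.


Total = 39. Proportions: 12/39, 27/39. sum(p_i^2) = 0.5740. Gini = 1 - 0.5740 = 0.4260, which rounds to 0.426.

0.426


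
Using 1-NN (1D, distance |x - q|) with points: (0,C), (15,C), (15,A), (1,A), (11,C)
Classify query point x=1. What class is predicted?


Distances: |0-1|=1, |15-1|=14, |15-1|=14, |1-1|=0, |11-1|=10. 1 nearest: (1,A). Counts: {'A': 1}. Majority class: A.

A


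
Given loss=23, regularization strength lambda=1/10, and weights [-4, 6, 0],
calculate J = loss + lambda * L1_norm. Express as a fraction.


L1 norm = sum(|w|) = 10. J = 23 + 1/10 * 10 = 24.

24


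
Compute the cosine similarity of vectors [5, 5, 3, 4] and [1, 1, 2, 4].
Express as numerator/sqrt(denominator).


dot = 32. |a|^2 = 75, |b|^2 = 22. cos = 32/sqrt(1650).

32/sqrt(1650)


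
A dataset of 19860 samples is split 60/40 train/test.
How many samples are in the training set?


Test set = 19860 * 40% = 7944. Training set = 19860 - 7944 = 11916.

11916


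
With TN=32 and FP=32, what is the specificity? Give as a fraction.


Specificity = TN / (TN + FP) = 32 / 64 = 1/2.

1/2


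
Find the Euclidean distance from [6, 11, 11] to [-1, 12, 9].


d = sqrt(sum of squared differences). (6--1)^2=49, (11-12)^2=1, (11-9)^2=4. Sum = 54.

sqrt(54)


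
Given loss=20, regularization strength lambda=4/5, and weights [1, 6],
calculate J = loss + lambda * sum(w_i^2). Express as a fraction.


L2 sq norm = sum(w^2) = 37. J = 20 + 4/5 * 37 = 248/5.

248/5


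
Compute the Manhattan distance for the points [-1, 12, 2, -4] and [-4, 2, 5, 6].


d = sum of absolute differences: |-1--4|=3 + |12-2|=10 + |2-5|=3 + |-4-6|=10 = 26.

26


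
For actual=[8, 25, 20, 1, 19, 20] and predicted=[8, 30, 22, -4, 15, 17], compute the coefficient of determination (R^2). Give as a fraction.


Mean(y) = 31/2. SS_res = 79. SS_tot = 819/2. R^2 = 1 - 79/(819/2) = 661/819.

661/819


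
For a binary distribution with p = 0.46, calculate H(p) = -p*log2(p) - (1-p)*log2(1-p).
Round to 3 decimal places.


H = -0.46*log2(0.46) - 0.54*log2(0.54) = 0.995.

0.995


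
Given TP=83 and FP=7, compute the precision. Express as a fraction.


Precision = TP / (TP + FP) = 83 / 90 = 83/90.

83/90


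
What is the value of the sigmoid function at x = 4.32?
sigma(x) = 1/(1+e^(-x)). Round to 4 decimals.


sigma(4.32) = 1/(1+e^(-4.32)) = 1/(1+0.013300) = 1/1.013300 = 0.9869.

0.9869


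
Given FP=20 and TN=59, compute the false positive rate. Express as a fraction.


FPR = FP / (FP + TN) = 20 / 79 = 20/79.

20/79


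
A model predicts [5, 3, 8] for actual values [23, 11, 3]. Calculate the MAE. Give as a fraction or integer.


MAE = (1/3) * (|23-5|=18 + |11-3|=8 + |3-8|=5). Sum = 31. MAE = 31/3.

31/3


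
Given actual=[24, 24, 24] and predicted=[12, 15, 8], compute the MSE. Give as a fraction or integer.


MSE = (1/3) * ((24-12)^2=144 + (24-15)^2=81 + (24-8)^2=256). Sum = 481. MSE = 481/3.

481/3


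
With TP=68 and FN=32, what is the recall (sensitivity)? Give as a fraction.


Recall = TP / (TP + FN) = 68 / 100 = 17/25.

17/25


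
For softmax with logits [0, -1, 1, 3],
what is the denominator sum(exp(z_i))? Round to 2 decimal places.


Denom = e^0=1.0000 + e^-1=0.3679 + e^1=2.7183 + e^3=20.0855. Sum = 24.1717, which rounds to 24.17.

24.17


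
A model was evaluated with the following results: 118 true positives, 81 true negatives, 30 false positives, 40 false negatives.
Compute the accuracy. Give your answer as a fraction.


Accuracy = (TP + TN) / (TP + TN + FP + FN) = (118 + 81) / 269 = 199/269.

199/269


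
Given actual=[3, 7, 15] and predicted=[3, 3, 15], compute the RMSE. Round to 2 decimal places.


MSE = 5.3333. RMSE = sqrt(5.3333) = 2.31.

2.31


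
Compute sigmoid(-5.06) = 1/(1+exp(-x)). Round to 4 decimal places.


sigma(-5.06) = 1/(1+e^(5.06)) = 1/(1+157.590516) = 1/158.590516 = 0.0063.

0.0063


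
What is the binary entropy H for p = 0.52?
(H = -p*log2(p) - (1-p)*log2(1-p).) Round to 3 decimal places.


H = -0.52*log2(0.52) - 0.48*log2(0.48) = 0.999.

0.999


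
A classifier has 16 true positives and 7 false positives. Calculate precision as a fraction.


Precision = TP / (TP + FP) = 16 / 23 = 16/23.

16/23


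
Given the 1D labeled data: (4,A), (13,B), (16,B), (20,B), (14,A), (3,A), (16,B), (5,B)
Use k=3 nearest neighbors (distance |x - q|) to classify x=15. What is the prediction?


Distances: |4-15|=11, |13-15|=2, |16-15|=1, |20-15|=5, |14-15|=1, |3-15|=12, |16-15|=1, |5-15|=10. 3 nearest: (14,A), (16,B), (16,B). Counts: {'A': 1, 'B': 2}. Majority class: B.

B


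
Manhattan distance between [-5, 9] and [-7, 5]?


d = sum of absolute differences: |-5--7|=2 + |9-5|=4 = 6.

6


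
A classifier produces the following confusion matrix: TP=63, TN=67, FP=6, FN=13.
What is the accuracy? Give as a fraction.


Accuracy = (TP + TN) / (TP + TN + FP + FN) = (63 + 67) / 149 = 130/149.

130/149


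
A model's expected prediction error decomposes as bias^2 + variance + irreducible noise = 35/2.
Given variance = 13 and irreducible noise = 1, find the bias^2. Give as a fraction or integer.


Total error = bias^2 + variance + irreducible noise. So bias^2 = 35/2 - 13 - 1 = 7/2.

7/2


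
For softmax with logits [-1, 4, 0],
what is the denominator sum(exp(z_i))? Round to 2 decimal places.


Denom = e^-1=0.3679 + e^4=54.5982 + e^0=1.0000. Sum = 55.9661, which rounds to 55.97.

55.97


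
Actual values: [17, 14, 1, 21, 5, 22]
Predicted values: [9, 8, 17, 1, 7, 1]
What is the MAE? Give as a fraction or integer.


MAE = (1/6) * (|17-9|=8 + |14-8|=6 + |1-17|=16 + |21-1|=20 + |5-7|=2 + |22-1|=21). Sum = 73. MAE = 73/6.

73/6


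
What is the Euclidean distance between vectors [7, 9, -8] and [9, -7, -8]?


d = sqrt(sum of squared differences). (7-9)^2=4, (9--7)^2=256, (-8--8)^2=0. Sum = 260.

sqrt(260)


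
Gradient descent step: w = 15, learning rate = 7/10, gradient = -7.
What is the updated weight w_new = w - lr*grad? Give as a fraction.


w_new = 15 - 7/10 * -7 = 15 - -49/10 = 199/10.

199/10


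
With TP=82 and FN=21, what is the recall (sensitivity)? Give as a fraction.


Recall = TP / (TP + FN) = 82 / 103 = 82/103.

82/103


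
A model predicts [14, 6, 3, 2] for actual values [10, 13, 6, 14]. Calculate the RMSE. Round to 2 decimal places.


MSE = 54.5000. RMSE = sqrt(54.5000) = 7.38.

7.38


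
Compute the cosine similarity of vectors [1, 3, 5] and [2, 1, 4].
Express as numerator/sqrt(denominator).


dot = 25. |a|^2 = 35, |b|^2 = 21. cos = 25/sqrt(735).

25/sqrt(735)


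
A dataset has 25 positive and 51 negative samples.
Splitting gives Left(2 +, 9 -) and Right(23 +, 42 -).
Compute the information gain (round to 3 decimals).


H(parent) = 0.9138. H(left) = 0.6840, H(right) = 0.9375. Weighted = (11/76)*0.6840 + (65/76)*0.9375 = 0.9008. IG = 0.9138 - 0.9008 = 0.0130, which rounds to 0.013.

0.013


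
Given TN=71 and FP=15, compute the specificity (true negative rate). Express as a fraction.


Specificity = TN / (TN + FP) = 71 / 86 = 71/86.

71/86


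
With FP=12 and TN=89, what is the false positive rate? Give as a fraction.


FPR = FP / (FP + TN) = 12 / 101 = 12/101.

12/101


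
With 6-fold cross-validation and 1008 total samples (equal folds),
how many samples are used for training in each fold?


Each validation fold has 1008/6 = 168 samples. Training set = 1008 - 168 = 840.

840


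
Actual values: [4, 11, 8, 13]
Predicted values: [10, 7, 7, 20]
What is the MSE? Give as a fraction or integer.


MSE = (1/4) * ((4-10)^2=36 + (11-7)^2=16 + (8-7)^2=1 + (13-20)^2=49). Sum = 102. MSE = 51/2.

51/2


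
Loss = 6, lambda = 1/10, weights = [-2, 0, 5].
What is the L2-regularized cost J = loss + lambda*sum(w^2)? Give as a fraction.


L2 sq norm = sum(w^2) = 29. J = 6 + 1/10 * 29 = 89/10.

89/10


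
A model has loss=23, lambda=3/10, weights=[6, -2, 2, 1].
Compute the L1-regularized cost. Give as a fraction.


L1 norm = sum(|w|) = 11. J = 23 + 3/10 * 11 = 263/10.

263/10


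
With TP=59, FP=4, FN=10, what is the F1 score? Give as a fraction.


Precision = 59/63 = 59/63. Recall = 59/69 = 59/69. F1 = 2*P*R/(P+R) = 59/66.

59/66


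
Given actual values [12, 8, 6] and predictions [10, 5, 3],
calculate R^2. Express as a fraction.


Mean(y) = 26/3. SS_res = 22. SS_tot = 56/3. R^2 = 1 - 22/(56/3) = -5/28.

-5/28


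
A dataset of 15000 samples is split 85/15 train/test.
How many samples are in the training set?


Test set = 15000 * 15% = 2250. Training set = 15000 - 2250 = 12750.

12750


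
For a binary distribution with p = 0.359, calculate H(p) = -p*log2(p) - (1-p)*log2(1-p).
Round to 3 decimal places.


H = -0.359*log2(0.359) - 0.641*log2(0.641) = 0.942.

0.942


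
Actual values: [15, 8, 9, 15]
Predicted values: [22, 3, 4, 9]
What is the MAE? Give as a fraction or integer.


MAE = (1/4) * (|15-22|=7 + |8-3|=5 + |9-4|=5 + |15-9|=6). Sum = 23. MAE = 23/4.

23/4


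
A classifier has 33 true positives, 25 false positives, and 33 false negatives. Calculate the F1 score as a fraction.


Precision = 33/58 = 33/58. Recall = 33/66 = 1/2. F1 = 2*P*R/(P+R) = 33/62.

33/62


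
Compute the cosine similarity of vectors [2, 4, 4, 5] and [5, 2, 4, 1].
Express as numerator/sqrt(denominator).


dot = 39. |a|^2 = 61, |b|^2 = 46. cos = 39/sqrt(2806).

39/sqrt(2806)


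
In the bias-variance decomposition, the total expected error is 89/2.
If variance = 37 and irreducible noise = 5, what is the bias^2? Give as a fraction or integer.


Total error = bias^2 + variance + irreducible noise. So bias^2 = 89/2 - 37 - 5 = 5/2.

5/2


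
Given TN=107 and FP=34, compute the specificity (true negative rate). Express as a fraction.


Specificity = TN / (TN + FP) = 107 / 141 = 107/141.

107/141


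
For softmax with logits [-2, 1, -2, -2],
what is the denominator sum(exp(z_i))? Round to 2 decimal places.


Denom = e^-2=0.1353 + e^1=2.7183 + e^-2=0.1353 + e^-2=0.1353. Sum = 3.1242, which rounds to 3.12.

3.12


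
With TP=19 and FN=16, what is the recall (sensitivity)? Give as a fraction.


Recall = TP / (TP + FN) = 19 / 35 = 19/35.

19/35


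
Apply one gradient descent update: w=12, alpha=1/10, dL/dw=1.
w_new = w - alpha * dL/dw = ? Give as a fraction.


w_new = 12 - 1/10 * 1 = 12 - 1/10 = 119/10.

119/10


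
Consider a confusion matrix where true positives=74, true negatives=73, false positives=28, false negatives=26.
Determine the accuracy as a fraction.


Accuracy = (TP + TN) / (TP + TN + FP + FN) = (74 + 73) / 201 = 49/67.

49/67


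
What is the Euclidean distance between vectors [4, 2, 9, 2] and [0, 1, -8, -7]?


d = sqrt(sum of squared differences). (4-0)^2=16, (2-1)^2=1, (9--8)^2=289, (2--7)^2=81. Sum = 387.

sqrt(387)


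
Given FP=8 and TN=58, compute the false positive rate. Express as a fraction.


FPR = FP / (FP + TN) = 8 / 66 = 4/33.

4/33


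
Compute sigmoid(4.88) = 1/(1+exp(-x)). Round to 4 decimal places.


sigma(4.88) = 1/(1+e^(-4.88)) = 1/(1+0.007597) = 1/1.007597 = 0.9925.

0.9925


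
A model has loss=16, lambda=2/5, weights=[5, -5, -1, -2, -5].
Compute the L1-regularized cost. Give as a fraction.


L1 norm = sum(|w|) = 18. J = 16 + 2/5 * 18 = 116/5.

116/5


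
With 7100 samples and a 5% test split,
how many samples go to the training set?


Test set = 7100 * 5% = 355. Training set = 7100 - 355 = 6745.

6745


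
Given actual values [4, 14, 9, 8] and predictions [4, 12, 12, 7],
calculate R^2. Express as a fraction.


Mean(y) = 35/4. SS_res = 14. SS_tot = 203/4. R^2 = 1 - 14/(203/4) = 21/29.

21/29


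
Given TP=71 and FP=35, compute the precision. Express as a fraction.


Precision = TP / (TP + FP) = 71 / 106 = 71/106.

71/106


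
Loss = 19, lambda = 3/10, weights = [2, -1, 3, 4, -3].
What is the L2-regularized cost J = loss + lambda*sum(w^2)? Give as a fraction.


L2 sq norm = sum(w^2) = 39. J = 19 + 3/10 * 39 = 307/10.

307/10


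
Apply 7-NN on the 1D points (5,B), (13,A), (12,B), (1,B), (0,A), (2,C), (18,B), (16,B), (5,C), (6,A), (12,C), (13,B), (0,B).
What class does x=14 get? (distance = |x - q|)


Distances: |5-14|=9, |13-14|=1, |12-14|=2, |1-14|=13, |0-14|=14, |2-14|=12, |18-14|=4, |16-14|=2, |5-14|=9, |6-14|=8, |12-14|=2, |13-14|=1, |0-14|=14. 7 nearest: (13,A), (13,B), (12,B), (16,B), (12,C), (18,B), (6,A). Counts: {'A': 2, 'B': 4, 'C': 1}. Majority class: B.

B


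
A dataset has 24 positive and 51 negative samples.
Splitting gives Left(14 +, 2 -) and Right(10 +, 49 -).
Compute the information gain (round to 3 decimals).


H(parent) = 0.9044. H(left) = 0.5436, H(right) = 0.6565. Weighted = (16/75)*0.5436 + (59/75)*0.6565 = 0.6324. IG = 0.9044 - 0.6324 = 0.2720, which rounds to 0.272.

0.272


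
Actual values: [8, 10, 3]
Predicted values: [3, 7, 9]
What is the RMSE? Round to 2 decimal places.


MSE = 23.3333. RMSE = sqrt(23.3333) = 4.83.

4.83


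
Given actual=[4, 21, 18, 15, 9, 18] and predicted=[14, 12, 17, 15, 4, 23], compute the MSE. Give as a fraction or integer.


MSE = (1/6) * ((4-14)^2=100 + (21-12)^2=81 + (18-17)^2=1 + (15-15)^2=0 + (9-4)^2=25 + (18-23)^2=25). Sum = 232. MSE = 116/3.

116/3


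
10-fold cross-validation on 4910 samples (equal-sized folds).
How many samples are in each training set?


Each validation fold has 4910/10 = 491 samples. Training set = 4910 - 491 = 4419.

4419


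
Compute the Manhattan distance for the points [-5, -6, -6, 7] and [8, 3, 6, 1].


d = sum of absolute differences: |-5-8|=13 + |-6-3|=9 + |-6-6|=12 + |7-1|=6 = 40.

40


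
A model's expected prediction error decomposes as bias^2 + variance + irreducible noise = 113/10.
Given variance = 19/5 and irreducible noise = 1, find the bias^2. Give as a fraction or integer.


Total error = bias^2 + variance + irreducible noise. So bias^2 = 113/10 - 19/5 - 1 = 13/2.

13/2


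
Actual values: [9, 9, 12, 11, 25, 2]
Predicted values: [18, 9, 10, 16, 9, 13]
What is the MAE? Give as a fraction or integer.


MAE = (1/6) * (|9-18|=9 + |9-9|=0 + |12-10|=2 + |11-16|=5 + |25-9|=16 + |2-13|=11). Sum = 43. MAE = 43/6.

43/6


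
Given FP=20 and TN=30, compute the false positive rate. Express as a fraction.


FPR = FP / (FP + TN) = 20 / 50 = 2/5.

2/5


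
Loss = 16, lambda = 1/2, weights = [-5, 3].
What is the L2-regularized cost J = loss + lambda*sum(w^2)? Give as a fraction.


L2 sq norm = sum(w^2) = 34. J = 16 + 1/2 * 34 = 33.

33


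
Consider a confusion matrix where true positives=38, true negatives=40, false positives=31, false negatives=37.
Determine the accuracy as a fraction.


Accuracy = (TP + TN) / (TP + TN + FP + FN) = (38 + 40) / 146 = 39/73.

39/73


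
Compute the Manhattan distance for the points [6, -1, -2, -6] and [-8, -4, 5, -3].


d = sum of absolute differences: |6--8|=14 + |-1--4|=3 + |-2-5|=7 + |-6--3|=3 = 27.

27


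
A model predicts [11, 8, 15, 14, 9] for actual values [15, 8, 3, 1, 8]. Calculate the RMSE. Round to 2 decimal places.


MSE = 66.0000. RMSE = sqrt(66.0000) = 8.12.

8.12


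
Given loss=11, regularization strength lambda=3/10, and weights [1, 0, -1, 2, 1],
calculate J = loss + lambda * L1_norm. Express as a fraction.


L1 norm = sum(|w|) = 5. J = 11 + 3/10 * 5 = 25/2.

25/2


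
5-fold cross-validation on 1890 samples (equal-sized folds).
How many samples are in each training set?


Each validation fold has 1890/5 = 378 samples. Training set = 1890 - 378 = 1512.

1512


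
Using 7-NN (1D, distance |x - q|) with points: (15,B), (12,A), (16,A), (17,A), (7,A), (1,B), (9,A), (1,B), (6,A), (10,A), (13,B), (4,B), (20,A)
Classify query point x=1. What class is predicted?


Distances: |15-1|=14, |12-1|=11, |16-1|=15, |17-1|=16, |7-1|=6, |1-1|=0, |9-1|=8, |1-1|=0, |6-1|=5, |10-1|=9, |13-1|=12, |4-1|=3, |20-1|=19. 7 nearest: (1,B), (1,B), (4,B), (6,A), (7,A), (9,A), (10,A). Counts: {'B': 3, 'A': 4}. Majority class: A.

A


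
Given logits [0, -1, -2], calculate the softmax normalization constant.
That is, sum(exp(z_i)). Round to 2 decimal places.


Denom = e^0=1.0000 + e^-1=0.3679 + e^-2=0.1353. Sum = 1.5032, which rounds to 1.50.

1.50


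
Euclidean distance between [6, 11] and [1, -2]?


d = sqrt(sum of squared differences). (6-1)^2=25, (11--2)^2=169. Sum = 194.

sqrt(194)


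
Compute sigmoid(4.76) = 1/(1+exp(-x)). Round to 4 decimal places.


sigma(4.76) = 1/(1+e^(-4.76)) = 1/(1+0.008566) = 1/1.008566 = 0.9915.

0.9915


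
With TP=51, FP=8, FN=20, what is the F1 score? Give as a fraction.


Precision = 51/59 = 51/59. Recall = 51/71 = 51/71. F1 = 2*P*R/(P+R) = 51/65.

51/65


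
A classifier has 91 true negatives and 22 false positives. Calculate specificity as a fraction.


Specificity = TN / (TN + FP) = 91 / 113 = 91/113.

91/113


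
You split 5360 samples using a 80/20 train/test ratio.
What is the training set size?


Test set = 5360 * 20% = 1072. Training set = 5360 - 1072 = 4288.

4288


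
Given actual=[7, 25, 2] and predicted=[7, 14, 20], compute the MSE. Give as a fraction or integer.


MSE = (1/3) * ((7-7)^2=0 + (25-14)^2=121 + (2-20)^2=324). Sum = 445. MSE = 445/3.

445/3


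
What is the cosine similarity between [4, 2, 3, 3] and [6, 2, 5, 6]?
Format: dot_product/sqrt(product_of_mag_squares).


dot = 61. |a|^2 = 38, |b|^2 = 101. cos = 61/sqrt(3838).

61/sqrt(3838)


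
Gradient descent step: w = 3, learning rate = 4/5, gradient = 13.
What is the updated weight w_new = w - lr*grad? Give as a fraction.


w_new = 3 - 4/5 * 13 = 3 - 52/5 = -37/5.

-37/5


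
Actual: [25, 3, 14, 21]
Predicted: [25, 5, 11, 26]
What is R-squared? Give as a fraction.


Mean(y) = 63/4. SS_res = 38. SS_tot = 1115/4. R^2 = 1 - 38/(1115/4) = 963/1115.

963/1115


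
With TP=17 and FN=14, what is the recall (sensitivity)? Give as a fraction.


Recall = TP / (TP + FN) = 17 / 31 = 17/31.

17/31


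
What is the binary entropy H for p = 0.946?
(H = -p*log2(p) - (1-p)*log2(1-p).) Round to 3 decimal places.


H = -0.946*log2(0.946) - 0.054*log2(0.054) = 0.303.

0.303


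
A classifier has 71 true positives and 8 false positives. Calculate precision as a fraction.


Precision = TP / (TP + FP) = 71 / 79 = 71/79.

71/79


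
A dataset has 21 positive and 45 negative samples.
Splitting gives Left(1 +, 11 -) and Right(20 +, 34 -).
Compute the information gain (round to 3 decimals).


H(parent) = 0.9024. H(left) = 0.4138, H(right) = 0.9510. Weighted = (12/66)*0.4138 + (54/66)*0.9510 = 0.8533. IG = 0.9024 - 0.8533 = 0.0491, which rounds to 0.049.

0.049


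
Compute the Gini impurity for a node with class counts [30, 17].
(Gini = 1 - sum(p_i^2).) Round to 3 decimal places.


Total = 47. Proportions: 30/47, 17/47. sum(p_i^2) = 0.5383. Gini = 1 - 0.5383 = 0.4617, which rounds to 0.462.

0.462


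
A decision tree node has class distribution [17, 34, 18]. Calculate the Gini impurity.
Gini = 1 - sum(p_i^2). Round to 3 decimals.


Total = 69. Proportions: 17/69, 34/69, 18/69. sum(p_i^2) = 0.3716. Gini = 1 - 0.3716 = 0.6284, which rounds to 0.628.

0.628


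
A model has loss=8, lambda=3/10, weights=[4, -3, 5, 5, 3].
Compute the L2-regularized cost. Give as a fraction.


L2 sq norm = sum(w^2) = 84. J = 8 + 3/10 * 84 = 166/5.

166/5


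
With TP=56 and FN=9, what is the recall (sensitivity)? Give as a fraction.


Recall = TP / (TP + FN) = 56 / 65 = 56/65.

56/65


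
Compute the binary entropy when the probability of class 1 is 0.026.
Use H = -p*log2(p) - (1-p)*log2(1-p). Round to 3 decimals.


H = -0.026*log2(0.026) - 0.974*log2(0.974) = 0.174.

0.174


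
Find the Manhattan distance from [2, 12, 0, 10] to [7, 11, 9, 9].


d = sum of absolute differences: |2-7|=5 + |12-11|=1 + |0-9|=9 + |10-9|=1 = 16.

16


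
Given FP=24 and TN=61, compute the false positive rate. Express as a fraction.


FPR = FP / (FP + TN) = 24 / 85 = 24/85.

24/85


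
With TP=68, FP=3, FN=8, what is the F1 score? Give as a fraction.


Precision = 68/71 = 68/71. Recall = 68/76 = 17/19. F1 = 2*P*R/(P+R) = 136/147.

136/147


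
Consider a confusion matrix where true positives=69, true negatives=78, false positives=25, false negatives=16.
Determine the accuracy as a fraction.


Accuracy = (TP + TN) / (TP + TN + FP + FN) = (69 + 78) / 188 = 147/188.

147/188


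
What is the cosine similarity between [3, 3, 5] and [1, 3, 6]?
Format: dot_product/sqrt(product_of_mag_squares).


dot = 42. |a|^2 = 43, |b|^2 = 46. cos = 42/sqrt(1978).

42/sqrt(1978)


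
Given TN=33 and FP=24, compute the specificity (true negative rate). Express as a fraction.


Specificity = TN / (TN + FP) = 33 / 57 = 11/19.

11/19


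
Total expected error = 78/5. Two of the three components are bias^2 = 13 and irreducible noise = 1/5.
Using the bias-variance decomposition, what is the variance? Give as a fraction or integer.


Total error = bias^2 + variance + irreducible noise. So variance = 78/5 - 13 - 1/5 = 12/5.

12/5


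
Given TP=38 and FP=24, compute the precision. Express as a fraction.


Precision = TP / (TP + FP) = 38 / 62 = 19/31.

19/31


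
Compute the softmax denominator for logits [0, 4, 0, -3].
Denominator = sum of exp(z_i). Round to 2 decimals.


Denom = e^0=1.0000 + e^4=54.5982 + e^0=1.0000 + e^-3=0.0498. Sum = 56.6480, which rounds to 56.65.

56.65


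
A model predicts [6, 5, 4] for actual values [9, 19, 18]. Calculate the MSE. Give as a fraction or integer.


MSE = (1/3) * ((9-6)^2=9 + (19-5)^2=196 + (18-4)^2=196). Sum = 401. MSE = 401/3.

401/3
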